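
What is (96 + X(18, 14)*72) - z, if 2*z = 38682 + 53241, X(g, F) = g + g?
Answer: -86547/2 ≈ -43274.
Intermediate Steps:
X(g, F) = 2*g
z = 91923/2 (z = (38682 + 53241)/2 = (½)*91923 = 91923/2 ≈ 45962.)
(96 + X(18, 14)*72) - z = (96 + (2*18)*72) - 1*91923/2 = (96 + 36*72) - 91923/2 = (96 + 2592) - 91923/2 = 2688 - 91923/2 = -86547/2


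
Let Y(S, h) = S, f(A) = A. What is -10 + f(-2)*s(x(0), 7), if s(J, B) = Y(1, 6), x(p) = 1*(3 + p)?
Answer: -12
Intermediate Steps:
x(p) = 3 + p
s(J, B) = 1
-10 + f(-2)*s(x(0), 7) = -10 - 2*1 = -10 - 2 = -12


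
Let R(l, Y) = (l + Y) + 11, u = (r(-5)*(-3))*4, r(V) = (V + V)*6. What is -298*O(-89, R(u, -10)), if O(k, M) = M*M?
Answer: -154912618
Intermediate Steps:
r(V) = 12*V (r(V) = (2*V)*6 = 12*V)
u = 720 (u = ((12*(-5))*(-3))*4 = -60*(-3)*4 = 180*4 = 720)
R(l, Y) = 11 + Y + l (R(l, Y) = (Y + l) + 11 = 11 + Y + l)
O(k, M) = M²
-298*O(-89, R(u, -10)) = -298*(11 - 10 + 720)² = -298*721² = -298*519841 = -154912618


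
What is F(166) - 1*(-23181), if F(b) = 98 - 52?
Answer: 23227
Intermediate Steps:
F(b) = 46
F(166) - 1*(-23181) = 46 - 1*(-23181) = 46 + 23181 = 23227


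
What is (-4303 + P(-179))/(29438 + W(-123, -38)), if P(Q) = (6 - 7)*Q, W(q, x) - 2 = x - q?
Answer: -4124/29525 ≈ -0.13968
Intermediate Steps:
W(q, x) = 2 + x - q (W(q, x) = 2 + (x - q) = 2 + x - q)
P(Q) = -Q
(-4303 + P(-179))/(29438 + W(-123, -38)) = (-4303 - 1*(-179))/(29438 + (2 - 38 - 1*(-123))) = (-4303 + 179)/(29438 + (2 - 38 + 123)) = -4124/(29438 + 87) = -4124/29525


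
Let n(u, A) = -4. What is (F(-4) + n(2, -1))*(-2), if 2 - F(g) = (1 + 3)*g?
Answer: -28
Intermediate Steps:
F(g) = 2 - 4*g (F(g) = 2 - (1 + 3)*g = 2 - 4*g)
(F(-4) + n(2, -1))*(-2) = ((2 - 4*(-4)) - 4)*(-2) = ((2 + 16) - 4)*(-2) = (18 - 4)*(-2) = 14*(-2) = -28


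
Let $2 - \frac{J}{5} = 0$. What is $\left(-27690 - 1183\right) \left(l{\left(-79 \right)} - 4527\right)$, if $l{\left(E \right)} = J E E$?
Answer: $-1671255859$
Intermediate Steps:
$J = 10$ ($J = 10 - 0 = 10 + 0 = 10$)
$l{\left(E \right)} = 10 E^{2}$ ($l{\left(E \right)} = 10 E E = 10 E^{2}$)
$\left(-27690 - 1183\right) \left(l{\left(-79 \right)} - 4527\right) = \left(-27690 - 1183\right) \left(10 \left(-79\right)^{2} - 4527\right) = - 28873 \left(10 \cdot 6241 - 4527\right) = - 28873 \left(62410 - 4527\right) = \left(-28873\right) 57883 = -1671255859$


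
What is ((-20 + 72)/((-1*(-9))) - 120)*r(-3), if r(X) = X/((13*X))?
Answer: -1028/117 ≈ -8.7863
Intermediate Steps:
r(X) = 1/13 (r(X) = X*(1/(13*X)) = 1/13)
((-20 + 72)/((-1*(-9))) - 120)*r(-3) = ((-20 + 72)/((-1*(-9))) - 120)*(1/13) = (52/9 - 120)*(1/13) = -1028/9*1/13 = -1028/117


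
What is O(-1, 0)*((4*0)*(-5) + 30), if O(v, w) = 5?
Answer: 150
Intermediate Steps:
O(-1, 0)*((4*0)*(-5) + 30) = 5*((4*0)*(-5) + 30) = 5*(0*(-5) + 30) = 5*(0 + 30) = 5*30 = 150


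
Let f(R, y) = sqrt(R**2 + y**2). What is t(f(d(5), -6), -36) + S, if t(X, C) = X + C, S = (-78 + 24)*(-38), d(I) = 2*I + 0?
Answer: 2016 + 2*sqrt(34) ≈ 2027.7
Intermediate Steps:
d(I) = 2*I
S = 2052 (S = -54*(-38) = 2052)
t(X, C) = C + X
t(f(d(5), -6), -36) + S = (-36 + sqrt((2*5)**2 + (-6)**2)) + 2052 = (-36 + sqrt(10**2 + 36)) + 2052 = (-36 + sqrt(100 + 36)) + 2052 = (-36 + sqrt(136)) + 2052 = (-36 + 2*sqrt(34)) + 2052 = 2016 + 2*sqrt(34)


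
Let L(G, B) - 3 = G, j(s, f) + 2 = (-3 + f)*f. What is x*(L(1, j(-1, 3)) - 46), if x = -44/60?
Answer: 154/5 ≈ 30.800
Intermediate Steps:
j(s, f) = -2 + f*(-3 + f) (j(s, f) = -2 + (-3 + f)*f = -2 + f*(-3 + f))
L(G, B) = 3 + G
x = -11/15 (x = -44*1/60 = -11/15 ≈ -0.73333)
x*(L(1, j(-1, 3)) - 46) = -11*((3 + 1) - 46)/15 = -11*(4 - 46)/15 = -11/15*(-42) = 154/5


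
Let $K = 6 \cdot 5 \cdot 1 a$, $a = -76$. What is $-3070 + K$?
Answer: $-5350$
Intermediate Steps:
$K = -2280$ ($K = 6 \cdot 5 \cdot 1 \left(-76\right) = 6 \cdot 5 \left(-76\right) = 30 \left(-76\right) = -2280$)
$-3070 + K = -3070 - 2280 = -5350$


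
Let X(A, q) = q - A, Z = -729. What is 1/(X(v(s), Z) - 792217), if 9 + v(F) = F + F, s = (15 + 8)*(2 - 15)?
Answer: -1/792339 ≈ -1.2621e-6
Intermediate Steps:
s = -299 (s = 23*(-13) = -299)
v(F) = -9 + 2*F (v(F) = -9 + (F + F) = -9 + 2*F)
1/(X(v(s), Z) - 792217) = 1/((-729 - (-9 + 2*(-299))) - 792217) = 1/((-729 - (-9 - 598)) - 792217) = 1/((-729 - 1*(-607)) - 792217) = 1/((-729 + 607) - 792217) = 1/(-122 - 792217) = 1/(-792339) = -1/792339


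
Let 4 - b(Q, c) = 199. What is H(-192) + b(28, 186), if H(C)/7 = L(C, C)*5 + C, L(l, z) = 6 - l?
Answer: 5391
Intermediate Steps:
H(C) = 210 - 28*C (H(C) = 7*((6 - C)*5 + C) = 7*((30 - 5*C) + C) = 7*(30 - 4*C) = 210 - 28*C)
b(Q, c) = -195 (b(Q, c) = 4 - 1*199 = 4 - 199 = -195)
H(-192) + b(28, 186) = (210 - 28*(-192)) - 195 = (210 + 5376) - 195 = 5586 - 195 = 5391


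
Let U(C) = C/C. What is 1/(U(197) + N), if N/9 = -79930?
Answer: -1/719369 ≈ -1.3901e-6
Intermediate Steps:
U(C) = 1
N = -719370 (N = 9*(-79930) = -719370)
1/(U(197) + N) = 1/(1 - 719370) = 1/(-719369) = -1/719369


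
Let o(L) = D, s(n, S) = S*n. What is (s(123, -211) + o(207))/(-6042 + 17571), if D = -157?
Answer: -3730/1647 ≈ -2.2647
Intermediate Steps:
o(L) = -157
(s(123, -211) + o(207))/(-6042 + 17571) = (-211*123 - 157)/(-6042 + 17571) = (-25953 - 157)/11529 = -26110*1/11529 = -3730/1647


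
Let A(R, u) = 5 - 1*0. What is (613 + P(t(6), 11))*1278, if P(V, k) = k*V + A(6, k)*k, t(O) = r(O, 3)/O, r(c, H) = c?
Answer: 867762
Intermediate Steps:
A(R, u) = 5 (A(R, u) = 5 + 0 = 5)
t(O) = 1 (t(O) = O/O = 1)
P(V, k) = 5*k + V*k (P(V, k) = k*V + 5*k = V*k + 5*k = 5*k + V*k)
(613 + P(t(6), 11))*1278 = (613 + 11*(5 + 1))*1278 = (613 + 11*6)*1278 = (613 + 66)*1278 = 679*1278 = 867762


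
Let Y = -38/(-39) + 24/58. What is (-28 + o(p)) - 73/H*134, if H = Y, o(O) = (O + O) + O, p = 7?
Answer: -5537216/785 ≈ -7053.8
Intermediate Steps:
o(O) = 3*O (o(O) = 2*O + O = 3*O)
Y = 1570/1131 (Y = -38*(-1/39) + 24*(1/58) = 38/39 + 12/29 = 1570/1131 ≈ 1.3882)
H = 1570/1131 ≈ 1.3882
(-28 + o(p)) - 73/H*134 = (-28 + 3*7) - 73/1570/1131*134 = (-28 + 21) - 73*1131/1570*134 = -7 - 82563/1570*134 = -7 - 5531721/785 = -5537216/785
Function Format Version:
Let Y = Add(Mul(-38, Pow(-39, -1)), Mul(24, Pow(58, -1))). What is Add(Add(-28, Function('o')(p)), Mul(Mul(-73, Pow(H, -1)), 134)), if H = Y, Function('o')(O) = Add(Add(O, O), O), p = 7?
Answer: Rational(-5537216, 785) ≈ -7053.8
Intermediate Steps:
Function('o')(O) = Mul(3, O) (Function('o')(O) = Add(Mul(2, O), O) = Mul(3, O))
Y = Rational(1570, 1131) (Y = Add(Mul(-38, Rational(-1, 39)), Mul(24, Rational(1, 58))) = Add(Rational(38, 39), Rational(12, 29)) = Rational(1570, 1131) ≈ 1.3882)
H = Rational(1570, 1131) ≈ 1.3882
Add(Add(-28, Function('o')(p)), Mul(Mul(-73, Pow(H, -1)), 134)) = Add(Add(-28, Mul(3, 7)), Mul(Mul(-73, Pow(Rational(1570, 1131), -1)), 134)) = Add(Add(-28, 21), Mul(Mul(-73, Rational(1131, 1570)), 134)) = Add(-7, Mul(Rational(-82563, 1570), 134)) = Add(-7, Rational(-5531721, 785)) = Rational(-5537216, 785)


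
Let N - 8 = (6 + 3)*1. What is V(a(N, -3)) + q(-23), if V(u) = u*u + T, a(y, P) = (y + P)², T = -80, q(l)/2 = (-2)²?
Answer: 38344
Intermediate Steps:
N = 17 (N = 8 + (6 + 3)*1 = 8 + 9*1 = 8 + 9 = 17)
q(l) = 8 (q(l) = 2*(-2)² = 2*4 = 8)
a(y, P) = (P + y)²
V(u) = -80 + u² (V(u) = u*u - 80 = u² - 80 = -80 + u²)
V(a(N, -3)) + q(-23) = (-80 + ((-3 + 17)²)²) + 8 = (-80 + (14²)²) + 8 = (-80 + 196²) + 8 = (-80 + 38416) + 8 = 38336 + 8 = 38344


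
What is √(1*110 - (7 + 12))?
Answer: √91 ≈ 9.5394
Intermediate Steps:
√(1*110 - (7 + 12)) = √(110 - 1*19) = √(110 - 19) = √91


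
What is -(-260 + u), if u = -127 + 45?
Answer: 342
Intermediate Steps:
u = -82
-(-260 + u) = -(-260 - 82) = -1*(-342) = 342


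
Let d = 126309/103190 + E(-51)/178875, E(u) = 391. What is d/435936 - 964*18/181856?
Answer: -872623184252424761/9145714624271208000 ≈ -0.095413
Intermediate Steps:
d = 4526773933/3691622250 (d = 126309/103190 + 391/178875 = 4526773933/3691622250 ≈ 1.2262)
d/435936 - 964*18/181856 = (4526773933/3691622250)/435936 - 964*18/181856 = (4526773933/3691622250)*(1/435936) - 17352*1/181856 = 4526773933/1609311037176000 - 2169/22732 = -872623184252424761/9145714624271208000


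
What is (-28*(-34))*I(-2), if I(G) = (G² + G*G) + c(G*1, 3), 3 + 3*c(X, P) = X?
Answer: 18088/3 ≈ 6029.3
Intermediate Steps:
c(X, P) = -1 + X/3
I(G) = -1 + 2*G² + G/3 (I(G) = (G² + G*G) + (-1 + (G*1)/3) = (G² + G²) + (-1 + G/3) = 2*G² + (-1 + G/3) = -1 + 2*G² + G/3)
(-28*(-34))*I(-2) = (-28*(-34))*(-1 + 2*(-2)² + (⅓)*(-2)) = 952*(-1 + 2*4 - ⅔) = 952*(-1 + 8 - ⅔) = 952*(19/3) = 18088/3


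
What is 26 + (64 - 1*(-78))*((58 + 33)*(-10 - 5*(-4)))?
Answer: 129246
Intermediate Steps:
26 + (64 - 1*(-78))*((58 + 33)*(-10 - 5*(-4))) = 26 + (64 + 78)*(91*(-10 + 20)) = 26 + 142*(91*10) = 26 + 142*910 = 26 + 129220 = 129246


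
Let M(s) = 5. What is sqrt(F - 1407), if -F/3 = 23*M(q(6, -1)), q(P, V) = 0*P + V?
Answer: 2*I*sqrt(438) ≈ 41.857*I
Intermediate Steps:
q(P, V) = V (q(P, V) = 0 + V = V)
F = -345 (F = -69*5 = -3*115 = -345)
sqrt(F - 1407) = sqrt(-345 - 1407) = sqrt(-1752) = 2*I*sqrt(438)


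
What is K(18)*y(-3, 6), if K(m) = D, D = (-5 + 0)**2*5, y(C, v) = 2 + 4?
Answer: 750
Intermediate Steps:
y(C, v) = 6
D = 125 (D = (-5)**2*5 = 25*5 = 125)
K(m) = 125
K(18)*y(-3, 6) = 125*6 = 750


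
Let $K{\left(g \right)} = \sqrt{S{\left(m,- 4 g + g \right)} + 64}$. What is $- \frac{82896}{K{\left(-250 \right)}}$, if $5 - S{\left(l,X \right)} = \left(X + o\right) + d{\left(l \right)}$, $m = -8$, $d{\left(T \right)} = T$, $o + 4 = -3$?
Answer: $\frac{13816 i \sqrt{74}}{37} \approx 3212.2 i$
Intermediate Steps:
$o = -7$ ($o = -4 - 3 = -7$)
$S{\left(l,X \right)} = 12 - X - l$ ($S{\left(l,X \right)} = 5 - \left(\left(X - 7\right) + l\right) = 5 - \left(\left(-7 + X\right) + l\right) = 5 - \left(-7 + X + l\right) = 12 - X - l$)
$K{\left(g \right)} = \sqrt{84 + 3 g}$ ($K{\left(g \right)} = \sqrt{\left(12 - \left(- 4 g + g\right) - -8\right) + 64} = \sqrt{\left(12 - - 3 g + 8\right) + 64} = \sqrt{\left(12 + 3 g + 8\right) + 64} = \sqrt{\left(20 + 3 g\right) + 64} = \sqrt{84 + 3 g}$)
$- \frac{82896}{K{\left(-250 \right)}} = - \frac{82896}{\sqrt{84 + 3 \left(-250\right)}} = - \frac{82896}{\sqrt{84 - 750}} = - \frac{82896}{\sqrt{-666}} = - \frac{82896}{3 i \sqrt{74}} = - 82896 \left(- \frac{i \sqrt{74}}{222}\right) = \frac{13816 i \sqrt{74}}{37}$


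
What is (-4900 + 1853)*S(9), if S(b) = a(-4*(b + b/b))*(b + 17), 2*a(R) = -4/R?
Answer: -39611/10 ≈ -3961.1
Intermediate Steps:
a(R) = -2/R (a(R) = (-4/R)/2 = -2/R)
S(b) = -2*(17 + b)/(-4 - 4*b) (S(b) = (-2*(-1/(4*(b + b/b))))*(b + 17) = (-2*(-1/(4*(b + 1))))*(17 + b) = (-2*(-1/(4*(1 + b))))*(17 + b) = (-2/(-4 - 4*b))*(17 + b) = -2*(17 + b)/(-4 - 4*b))
(-4900 + 1853)*S(9) = (-4900 + 1853)*((17 + 9)/(2*(1 + 9))) = -3047*26/(2*10) = -3047*13/10 = -39611/10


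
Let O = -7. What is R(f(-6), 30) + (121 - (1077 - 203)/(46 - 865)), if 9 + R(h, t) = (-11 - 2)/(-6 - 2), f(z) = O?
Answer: 751463/6552 ≈ 114.69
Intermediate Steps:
f(z) = -7
R(h, t) = -59/8 (R(h, t) = -9 + (-11 - 2)/(-6 - 2) = -9 - 13/(-8) = -9 - 13*(-⅛) = -9 + 13/8 = -59/8)
R(f(-6), 30) + (121 - (1077 - 203)/(46 - 865)) = -59/8 + (121 - (1077 - 203)/(46 - 865)) = -59/8 + (121 - 874/(-819)) = -59/8 + (121 - 874*(-1)/819) = -59/8 + (121 - 1*(-874/819)) = -59/8 + (121 + 874/819) = -59/8 + 99973/819 = 751463/6552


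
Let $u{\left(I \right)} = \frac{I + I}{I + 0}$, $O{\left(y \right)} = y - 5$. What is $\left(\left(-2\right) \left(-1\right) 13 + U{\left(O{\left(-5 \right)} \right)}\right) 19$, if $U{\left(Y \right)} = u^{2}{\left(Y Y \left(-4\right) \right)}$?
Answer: $570$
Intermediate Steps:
$O{\left(y \right)} = -5 + y$ ($O{\left(y \right)} = y - 5 = -5 + y$)
$u{\left(I \right)} = 2$ ($u{\left(I \right)} = \frac{2 I}{I} = 2$)
$U{\left(Y \right)} = 4$ ($U{\left(Y \right)} = 2^{2} = 4$)
$\left(\left(-2\right) \left(-1\right) 13 + U{\left(O{\left(-5 \right)} \right)}\right) 19 = \left(\left(-2\right) \left(-1\right) 13 + 4\right) 19 = \left(2 \cdot 13 + 4\right) 19 = \left(26 + 4\right) 19 = 30 \cdot 19 = 570$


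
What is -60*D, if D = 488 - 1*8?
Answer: -28800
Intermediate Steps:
D = 480 (D = 488 - 8 = 480)
-60*D = -60*480 = -28800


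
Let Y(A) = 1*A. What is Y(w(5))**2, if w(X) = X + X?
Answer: 100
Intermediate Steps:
w(X) = 2*X
Y(A) = A
Y(w(5))**2 = (2*5)**2 = 10**2 = 100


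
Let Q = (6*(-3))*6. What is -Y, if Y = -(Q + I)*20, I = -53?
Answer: -3220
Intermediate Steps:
Q = -108 (Q = -18*6 = -108)
Y = 3220 (Y = -(-108 - 53)*20 = -(-161)*20 = -1*(-3220) = 3220)
-Y = -1*3220 = -3220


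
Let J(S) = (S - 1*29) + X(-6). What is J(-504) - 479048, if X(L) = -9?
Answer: -479590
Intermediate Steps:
J(S) = -38 + S (J(S) = (S - 1*29) - 9 = (S - 29) - 9 = (-29 + S) - 9 = -38 + S)
J(-504) - 479048 = (-38 - 504) - 479048 = -542 - 479048 = -479590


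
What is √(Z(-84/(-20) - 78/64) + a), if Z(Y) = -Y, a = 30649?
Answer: √49033630/40 ≈ 175.06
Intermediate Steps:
√(Z(-84/(-20) - 78/64) + a) = √(-(-84/(-20) - 78/64) + 30649) = √(-(-84*(-1/20) - 78*1/64) + 30649) = √(-(21/5 - 39/32) + 30649) = √(-1*477/160 + 30649) = √(-477/160 + 30649) = √(4903363/160) = √49033630/40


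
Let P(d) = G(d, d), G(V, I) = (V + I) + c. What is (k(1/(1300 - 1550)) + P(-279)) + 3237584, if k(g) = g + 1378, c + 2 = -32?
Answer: 809592499/250 ≈ 3.2384e+6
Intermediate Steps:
c = -34 (c = -2 - 32 = -34)
G(V, I) = -34 + I + V (G(V, I) = (V + I) - 34 = (I + V) - 34 = -34 + I + V)
P(d) = -34 + 2*d (P(d) = -34 + d + d = -34 + 2*d)
k(g) = 1378 + g
(k(1/(1300 - 1550)) + P(-279)) + 3237584 = ((1378 + 1/(1300 - 1550)) + (-34 + 2*(-279))) + 3237584 = ((1378 + 1/(-250)) + (-34 - 558)) + 3237584 = ((1378 - 1/250) - 592) + 3237584 = (344499/250 - 592) + 3237584 = 196499/250 + 3237584 = 809592499/250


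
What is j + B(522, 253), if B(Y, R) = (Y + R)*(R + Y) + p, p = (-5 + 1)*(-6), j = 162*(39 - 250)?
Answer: 566467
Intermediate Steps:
j = -34182 (j = 162*(-211) = -34182)
p = 24 (p = -4*(-6) = 24)
B(Y, R) = 24 + (R + Y)² (B(Y, R) = (Y + R)*(R + Y) + 24 = (R + Y)*(R + Y) + 24 = (R + Y)² + 24 = 24 + (R + Y)²)
j + B(522, 253) = -34182 + (24 + (253 + 522)²) = -34182 + (24 + 775²) = -34182 + (24 + 600625) = -34182 + 600649 = 566467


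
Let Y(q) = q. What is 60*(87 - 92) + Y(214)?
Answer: -86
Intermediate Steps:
60*(87 - 92) + Y(214) = 60*(87 - 92) + 214 = 60*(-5) + 214 = -300 + 214 = -86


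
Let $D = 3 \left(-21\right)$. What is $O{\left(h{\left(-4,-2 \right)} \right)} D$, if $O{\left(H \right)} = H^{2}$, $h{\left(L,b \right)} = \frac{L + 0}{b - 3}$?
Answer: $- \frac{1008}{25} \approx -40.32$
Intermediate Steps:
$h{\left(L,b \right)} = \frac{L}{-3 + b}$
$D = -63$
$O{\left(h{\left(-4,-2 \right)} \right)} D = \left(- \frac{4}{-3 - 2}\right)^{2} \left(-63\right) = \left(- \frac{4}{-5}\right)^{2} \left(-63\right) = \left(\left(-4\right) \left(- \frac{1}{5}\right)\right)^{2} \left(-63\right) = \left(\frac{4}{5}\right)^{2} \left(-63\right) = \frac{16}{25} \left(-63\right) = - \frac{1008}{25}$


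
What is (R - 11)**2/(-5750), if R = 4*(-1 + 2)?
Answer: -49/5750 ≈ -0.0085217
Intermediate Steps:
R = 4 (R = 4*1 = 4)
(R - 11)**2/(-5750) = (4 - 11)**2/(-5750) = (-7)**2*(-1/5750) = 49*(-1/5750) = -49/5750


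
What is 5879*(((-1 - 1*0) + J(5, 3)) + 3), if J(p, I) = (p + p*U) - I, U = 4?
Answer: 141096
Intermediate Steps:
J(p, I) = -I + 5*p (J(p, I) = (p + p*4) - I = (p + 4*p) - I = 5*p - I = -I + 5*p)
5879*(((-1 - 1*0) + J(5, 3)) + 3) = 5879*(((-1 - 1*0) + (-1*3 + 5*5)) + 3) = 5879*(((-1 + 0) + (-3 + 25)) + 3) = 5879*((-1 + 22) + 3) = 5879*(21 + 3) = 5879*24 = 141096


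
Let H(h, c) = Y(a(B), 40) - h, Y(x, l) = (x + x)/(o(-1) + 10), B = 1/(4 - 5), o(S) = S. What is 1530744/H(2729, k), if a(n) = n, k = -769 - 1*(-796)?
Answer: -13776696/24563 ≈ -560.87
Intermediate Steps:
k = 27 (k = -769 + 796 = 27)
B = -1 (B = 1/(-1) = -1)
Y(x, l) = 2*x/9 (Y(x, l) = (x + x)/(-1 + 10) = (2*x)/9 = (2*x)*(⅑) = 2*x/9)
H(h, c) = -2/9 - h (H(h, c) = (2/9)*(-1) - h = -2/9 - h)
1530744/H(2729, k) = 1530744/(-2/9 - 1*2729) = 1530744/(-2/9 - 2729) = 1530744/(-24563/9) = 1530744*(-9/24563) = -13776696/24563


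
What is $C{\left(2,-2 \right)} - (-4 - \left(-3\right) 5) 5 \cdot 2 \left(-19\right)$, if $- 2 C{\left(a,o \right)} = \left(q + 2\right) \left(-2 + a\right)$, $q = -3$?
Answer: $0$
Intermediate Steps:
$C{\left(a,o \right)} = -1 + \frac{a}{2}$ ($C{\left(a,o \right)} = - \frac{\left(-3 + 2\right) \left(-2 + a\right)}{2} = - \frac{\left(-1\right) \left(-2 + a\right)}{2} = - \frac{2 - a}{2} = -1 + \frac{a}{2}$)
$C{\left(2,-2 \right)} - (-4 - \left(-3\right) 5) 5 \cdot 2 \left(-19\right) = \left(-1 + \frac{1}{2} \cdot 2\right) - (-4 - \left(-3\right) 5) 5 \cdot 2 \left(-19\right) = \left(-1 + 1\right) - (-4 - -15) 5 \cdot 2 \left(-19\right) = 0 - (-4 + 15) 5 \cdot 2 \left(-19\right) = 0 \left(-1\right) 11 \cdot 5 \cdot 2 \left(-19\right) = 0 \left(-11\right) 5 \cdot 2 \left(-19\right) = 0 \left(\left(-55\right) 2\right) \left(-19\right) = 0 \left(-110\right) \left(-19\right) = 0 \left(-19\right) = 0$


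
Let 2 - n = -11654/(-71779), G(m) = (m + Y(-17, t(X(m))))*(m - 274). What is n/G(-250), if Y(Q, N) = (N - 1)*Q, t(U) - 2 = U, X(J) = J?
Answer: -32976/37452344167 ≈ -8.8048e-7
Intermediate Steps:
t(U) = 2 + U
Y(Q, N) = Q*(-1 + N) (Y(Q, N) = (-1 + N)*Q = Q*(-1 + N))
G(m) = (-274 + m)*(-17 - 16*m) (G(m) = (m - 17*(-1 + (2 + m)))*(m - 274) = (m - 17*(1 + m))*(-274 + m) = (m + (-17 - 17*m))*(-274 + m) = (-17 - 16*m)*(-274 + m) = (-274 + m)*(-17 - 16*m))
n = 131904/71779 (n = 2 - (-1)*11654/(-71779) = 2 - (-1)*11654*(-1/71779) = 2 - (-1)*(-11654)/71779 = 2 - 1*11654/71779 = 2 - 11654/71779 = 131904/71779 ≈ 1.8376)
n/G(-250) = 131904/(71779*(4658 - 16*(-250)² + 4367*(-250))) = 131904/(71779*(4658 - 16*62500 - 1091750)) = 131904/(71779*(4658 - 1000000 - 1091750)) = (131904/71779)/(-2087092) = (131904/71779)*(-1/2087092) = -32976/37452344167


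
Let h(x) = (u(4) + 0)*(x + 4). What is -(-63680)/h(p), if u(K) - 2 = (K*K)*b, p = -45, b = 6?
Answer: -31840/2009 ≈ -15.849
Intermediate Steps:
u(K) = 2 + 6*K² (u(K) = 2 + (K*K)*6 = 2 + K²*6 = 2 + 6*K²)
h(x) = 392 + 98*x (h(x) = ((2 + 6*4²) + 0)*(x + 4) = ((2 + 6*16) + 0)*(4 + x) = ((2 + 96) + 0)*(4 + x) = (98 + 0)*(4 + x) = 98*(4 + x) = 392 + 98*x)
-(-63680)/h(p) = -(-63680)/(392 + 98*(-45)) = -(-63680)/(392 - 4410) = -(-63680)/(-4018) = -(-63680)*(-1)/4018 = -32*995/2009 = -31840/2009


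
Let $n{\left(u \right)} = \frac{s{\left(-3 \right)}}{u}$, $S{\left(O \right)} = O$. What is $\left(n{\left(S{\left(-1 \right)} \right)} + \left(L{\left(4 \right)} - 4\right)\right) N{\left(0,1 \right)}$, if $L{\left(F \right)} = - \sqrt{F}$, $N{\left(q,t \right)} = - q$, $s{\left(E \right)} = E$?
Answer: $0$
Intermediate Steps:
$n{\left(u \right)} = - \frac{3}{u}$
$\left(n{\left(S{\left(-1 \right)} \right)} + \left(L{\left(4 \right)} - 4\right)\right) N{\left(0,1 \right)} = \left(- \frac{3}{-1} - \left(4 + \sqrt{4}\right)\right) \left(\left(-1\right) 0\right) = \left(\left(-3\right) \left(-1\right) - 6\right) 0 = \left(3 - 6\right) 0 = \left(-3\right) 0 = 0$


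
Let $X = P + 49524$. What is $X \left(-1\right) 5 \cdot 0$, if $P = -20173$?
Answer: $0$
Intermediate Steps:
$X = 29351$ ($X = -20173 + 49524 = 29351$)
$X \left(-1\right) 5 \cdot 0 = 29351 \left(-1\right) 5 \cdot 0 = 29351 \left(\left(-5\right) 0\right) = 29351 \cdot 0 = 0$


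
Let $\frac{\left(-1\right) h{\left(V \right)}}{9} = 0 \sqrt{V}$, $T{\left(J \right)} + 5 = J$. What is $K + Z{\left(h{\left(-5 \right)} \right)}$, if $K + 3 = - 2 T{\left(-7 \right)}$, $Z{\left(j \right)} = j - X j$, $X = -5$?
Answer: $21$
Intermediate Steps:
$T{\left(J \right)} = -5 + J$
$h{\left(V \right)} = 0$ ($h{\left(V \right)} = - 9 \cdot 0 \sqrt{V} = \left(-9\right) 0 = 0$)
$Z{\left(j \right)} = 6 j$ ($Z{\left(j \right)} = j - - 5 j = j + 5 j = 6 j$)
$K = 21$ ($K = -3 - 2 \left(-5 - 7\right) = -3 - -24 = -3 + 24 = 21$)
$K + Z{\left(h{\left(-5 \right)} \right)} = 21 + 6 \cdot 0 = 21 + 0 = 21$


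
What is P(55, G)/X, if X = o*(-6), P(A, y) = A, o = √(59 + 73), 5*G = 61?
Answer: -5*√33/36 ≈ -0.79786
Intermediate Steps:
G = 61/5 (G = (⅕)*61 = 61/5 ≈ 12.200)
o = 2*√33 (o = √132 = 2*√33 ≈ 11.489)
X = -12*√33 (X = (2*√33)*(-6) = -12*√33 ≈ -68.935)
P(55, G)/X = 55/((-12*√33)) = 55*(-√33/396) = -5*√33/36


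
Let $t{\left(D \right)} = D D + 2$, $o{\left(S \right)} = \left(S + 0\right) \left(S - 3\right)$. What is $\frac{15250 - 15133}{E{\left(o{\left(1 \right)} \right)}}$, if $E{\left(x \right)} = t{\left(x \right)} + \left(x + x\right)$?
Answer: $\frac{117}{2} \approx 58.5$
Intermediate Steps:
$o{\left(S \right)} = S \left(-3 + S\right)$
$t{\left(D \right)} = 2 + D^{2}$ ($t{\left(D \right)} = D^{2} + 2 = 2 + D^{2}$)
$E{\left(x \right)} = 2 + x^{2} + 2 x$ ($E{\left(x \right)} = \left(2 + x^{2}\right) + \left(x + x\right) = \left(2 + x^{2}\right) + 2 x = 2 + x^{2} + 2 x$)
$\frac{15250 - 15133}{E{\left(o{\left(1 \right)} \right)}} = \frac{15250 - 15133}{2 + \left(1 \left(-3 + 1\right)\right)^{2} + 2 \cdot 1 \left(-3 + 1\right)} = \frac{117}{2 + \left(1 \left(-2\right)\right)^{2} + 2 \cdot 1 \left(-2\right)} = \frac{117}{2 + \left(-2\right)^{2} + 2 \left(-2\right)} = \frac{117}{2 + 4 - 4} = \frac{117}{2}$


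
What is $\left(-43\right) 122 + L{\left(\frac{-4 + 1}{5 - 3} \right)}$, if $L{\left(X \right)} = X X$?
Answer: $- \frac{20975}{4} \approx -5243.8$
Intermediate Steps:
$L{\left(X \right)} = X^{2}$
$\left(-43\right) 122 + L{\left(\frac{-4 + 1}{5 - 3} \right)} = \left(-43\right) 122 + \left(\frac{-4 + 1}{5 - 3}\right)^{2} = -5246 + \left(- \frac{3}{2}\right)^{2} = -5246 + \frac{9}{4} = - \frac{20975}{4}$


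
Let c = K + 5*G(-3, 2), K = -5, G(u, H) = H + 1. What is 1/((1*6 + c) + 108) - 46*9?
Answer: -51335/124 ≈ -413.99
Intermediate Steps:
G(u, H) = 1 + H
c = 10 (c = -5 + 5*(1 + 2) = -5 + 5*3 = -5 + 15 = 10)
1/((1*6 + c) + 108) - 46*9 = 1/((1*6 + 10) + 108) - 46*9 = 1/((6 + 10) + 108) - 414 = 1/(16 + 108) - 414 = 1/124 - 414 = -51335/124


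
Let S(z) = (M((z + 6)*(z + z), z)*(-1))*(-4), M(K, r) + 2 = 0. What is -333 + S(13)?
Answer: -341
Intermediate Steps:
M(K, r) = -2 (M(K, r) = -2 + 0 = -2)
S(z) = -8 (S(z) = -2*(-1)*(-4) = 2*(-4) = -8)
-333 + S(13) = -333 - 8 = -341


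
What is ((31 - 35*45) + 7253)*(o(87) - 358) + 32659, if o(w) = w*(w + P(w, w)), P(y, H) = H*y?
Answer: 3800593885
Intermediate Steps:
o(w) = w*(w + w**2) (o(w) = w*(w + w*w) = w*(w + w**2))
((31 - 35*45) + 7253)*(o(87) - 358) + 32659 = ((31 - 35*45) + 7253)*(87**2*(1 + 87) - 358) + 32659 = ((31 - 1575) + 7253)*(7569*88 - 358) + 32659 = (-1544 + 7253)*(666072 - 358) + 32659 = 5709*665714 + 32659 = 3800561226 + 32659 = 3800593885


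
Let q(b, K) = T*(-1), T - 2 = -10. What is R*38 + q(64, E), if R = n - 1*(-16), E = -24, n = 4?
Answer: 768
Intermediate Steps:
T = -8 (T = 2 - 10 = -8)
q(b, K) = 8 (q(b, K) = -8*(-1) = 8)
R = 20 (R = 4 - 1*(-16) = 4 + 16 = 20)
R*38 + q(64, E) = 20*38 + 8 = 760 + 8 = 768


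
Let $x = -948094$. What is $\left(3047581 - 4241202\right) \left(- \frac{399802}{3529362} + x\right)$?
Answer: $\frac{1997027800780370215}{1764681} \approx 1.1317 \cdot 10^{12}$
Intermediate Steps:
$\left(3047581 - 4241202\right) \left(- \frac{399802}{3529362} + x\right) = \left(3047581 - 4241202\right) \left(- \frac{399802}{3529362} - 948094\right) = - 1193621 \left(\left(-399802\right) \frac{1}{3529362} - 948094\right) = - 1193621 \left(- \frac{199901}{1764681} - 948094\right) = \left(-1193621\right) \left(- \frac{1673083667915}{1764681}\right) = \frac{1997027800780370215}{1764681}$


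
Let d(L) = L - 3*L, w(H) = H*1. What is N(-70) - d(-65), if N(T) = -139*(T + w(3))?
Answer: 9183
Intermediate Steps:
w(H) = H
d(L) = -2*L
N(T) = -417 - 139*T (N(T) = -139*(T + 3) = -139*(3 + T) = -417 - 139*T)
N(-70) - d(-65) = (-417 - 139*(-70)) - (-2)*(-65) = (-417 + 9730) - 1*130 = 9313 - 130 = 9183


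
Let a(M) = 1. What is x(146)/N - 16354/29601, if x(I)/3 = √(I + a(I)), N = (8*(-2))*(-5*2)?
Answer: -1258/2277 + 21*√3/160 ≈ -0.32515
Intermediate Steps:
N = 160 (N = -16*(-10) = 160)
x(I) = 3*√(1 + I) (x(I) = 3*√(I + 1) = 3*√(1 + I))
x(146)/N - 16354/29601 = (3*√(1 + 146))/160 - 16354/29601 = (3*√147)*(1/160) - 16354*1/29601 = (3*(7*√3))*(1/160) - 1258/2277 = (21*√3)*(1/160) - 1258/2277 = 21*√3/160 - 1258/2277 = -1258/2277 + 21*√3/160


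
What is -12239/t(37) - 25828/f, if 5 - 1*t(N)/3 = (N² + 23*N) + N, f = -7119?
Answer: 87207803/16031988 ≈ 5.4396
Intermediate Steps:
t(N) = 15 - 72*N - 3*N² (t(N) = 15 - 3*((N² + 23*N) + N) = 15 - 3*(N² + 24*N) = 15 + (-72*N - 3*N²) = 15 - 72*N - 3*N²)
-12239/t(37) - 25828/f = -12239/(15 - 72*37 - 3*37²) - 25828/(-7119) = -12239/(15 - 2664 - 3*1369) - 25828*(-1/7119) = -12239/(15 - 2664 - 4107) + 25828/7119 = -12239/(-6756) + 25828/7119 = -12239*(-1/6756) + 25828/7119 = 12239/6756 + 25828/7119 = 87207803/16031988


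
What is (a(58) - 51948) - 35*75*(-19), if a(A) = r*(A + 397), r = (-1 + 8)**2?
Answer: 20222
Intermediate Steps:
r = 49 (r = 7**2 = 49)
a(A) = 19453 + 49*A (a(A) = 49*(A + 397) = 49*(397 + A) = 19453 + 49*A)
(a(58) - 51948) - 35*75*(-19) = ((19453 + 49*58) - 51948) - 35*75*(-19) = ((19453 + 2842) - 51948) - 2625*(-19) = (22295 - 51948) - 1*(-49875) = -29653 + 49875 = 20222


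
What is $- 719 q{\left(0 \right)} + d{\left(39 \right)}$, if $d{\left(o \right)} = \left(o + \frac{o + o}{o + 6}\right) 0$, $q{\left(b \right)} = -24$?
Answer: $17256$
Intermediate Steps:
$d{\left(o \right)} = 0$ ($d{\left(o \right)} = \left(o + \frac{2 o}{6 + o}\right) 0 = 0$)
$- 719 q{\left(0 \right)} + d{\left(39 \right)} = \left(-719\right) \left(-24\right) + 0 = 17256 + 0 = 17256$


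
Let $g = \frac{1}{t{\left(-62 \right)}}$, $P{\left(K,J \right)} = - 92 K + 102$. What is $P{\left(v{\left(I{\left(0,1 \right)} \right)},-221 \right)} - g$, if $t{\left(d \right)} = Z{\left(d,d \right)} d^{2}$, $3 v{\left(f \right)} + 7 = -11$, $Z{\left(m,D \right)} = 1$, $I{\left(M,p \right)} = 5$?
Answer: $\frac{2513975}{3844} \approx 654.0$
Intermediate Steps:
$v{\left(f \right)} = -6$ ($v{\left(f \right)} = - \frac{7}{3} + \frac{1}{3} \left(-11\right) = - \frac{7}{3} - \frac{11}{3} = -6$)
$t{\left(d \right)} = d^{2}$ ($t{\left(d \right)} = 1 d^{2} = d^{2}$)
$P{\left(K,J \right)} = 102 - 92 K$
$g = \frac{1}{3844}$ ($g = \frac{1}{\left(-62\right)^{2}} = \frac{1}{3844} \approx 0.00026015$)
$P{\left(v{\left(I{\left(0,1 \right)} \right)},-221 \right)} - g = \left(102 - -552\right) - \frac{1}{3844} = \left(102 + 552\right) - \frac{1}{3844} = 654 - \frac{1}{3844} = \frac{2513975}{3844}$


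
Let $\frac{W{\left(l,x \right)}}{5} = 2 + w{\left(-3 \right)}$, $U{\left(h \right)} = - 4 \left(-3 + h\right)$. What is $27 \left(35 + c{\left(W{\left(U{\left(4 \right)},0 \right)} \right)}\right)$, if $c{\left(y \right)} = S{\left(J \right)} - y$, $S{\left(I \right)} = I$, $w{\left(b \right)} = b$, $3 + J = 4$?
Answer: $1107$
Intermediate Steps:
$J = 1$ ($J = -3 + 4 = 1$)
$U{\left(h \right)} = 12 - 4 h$
$W{\left(l,x \right)} = -5$ ($W{\left(l,x \right)} = 5 \left(2 - 3\right) = 5 \left(-1\right) = -5$)
$c{\left(y \right)} = 1 - y$
$27 \left(35 + c{\left(W{\left(U{\left(4 \right)},0 \right)} \right)}\right) = 27 \left(35 + \left(1 - -5\right)\right) = 27 \left(35 + \left(1 + 5\right)\right) = 27 \left(35 + 6\right) = 27 \cdot 41 = 1107$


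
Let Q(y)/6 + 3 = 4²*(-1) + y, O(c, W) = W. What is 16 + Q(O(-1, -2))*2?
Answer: -236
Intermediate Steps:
Q(y) = -114 + 6*y (Q(y) = -18 + 6*(4²*(-1) + y) = -18 + 6*(16*(-1) + y) = -18 + 6*(-16 + y) = -18 + (-96 + 6*y) = -114 + 6*y)
16 + Q(O(-1, -2))*2 = 16 + (-114 + 6*(-2))*2 = 16 + (-114 - 12)*2 = 16 - 126*2 = 16 - 252 = -236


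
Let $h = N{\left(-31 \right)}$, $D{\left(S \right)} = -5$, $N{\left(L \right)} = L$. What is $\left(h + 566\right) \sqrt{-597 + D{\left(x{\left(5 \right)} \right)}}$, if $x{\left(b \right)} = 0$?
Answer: $535 i \sqrt{602} \approx 13127.0 i$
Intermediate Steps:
$h = -31$
$\left(h + 566\right) \sqrt{-597 + D{\left(x{\left(5 \right)} \right)}} = \left(-31 + 566\right) \sqrt{-597 - 5} = 535 \sqrt{-602} = 535 i \sqrt{602}$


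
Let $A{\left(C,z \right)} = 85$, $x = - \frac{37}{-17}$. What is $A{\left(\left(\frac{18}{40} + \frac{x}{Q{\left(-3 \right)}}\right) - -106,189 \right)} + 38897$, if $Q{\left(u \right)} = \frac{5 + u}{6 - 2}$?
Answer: $38982$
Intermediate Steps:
$x = \frac{37}{17}$ ($x = \left(-37\right) \left(- \frac{1}{17}\right) = \frac{37}{17} \approx 2.1765$)
$Q{\left(u \right)} = \frac{5}{4} + \frac{u}{4}$ ($Q{\left(u \right)} = \frac{5 + u}{4} = \left(5 + u\right) \frac{1}{4} = \frac{5}{4} + \frac{u}{4}$)
$A{\left(\left(\frac{18}{40} + \frac{x}{Q{\left(-3 \right)}}\right) - -106,189 \right)} + 38897 = 85 + 38897 = 38982$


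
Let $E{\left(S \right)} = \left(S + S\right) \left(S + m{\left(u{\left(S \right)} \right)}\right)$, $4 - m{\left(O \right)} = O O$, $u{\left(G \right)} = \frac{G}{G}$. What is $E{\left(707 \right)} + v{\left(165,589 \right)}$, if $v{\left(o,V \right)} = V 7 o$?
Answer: $1684235$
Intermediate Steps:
$u{\left(G \right)} = 1$
$m{\left(O \right)} = 4 - O^{2}$ ($m{\left(O \right)} = 4 - O O = 4 - O^{2}$)
$v{\left(o,V \right)} = 7 V o$
$E{\left(S \right)} = 2 S \left(3 + S\right)$ ($E{\left(S \right)} = \left(S + S\right) \left(S + \left(4 - 1^{2}\right)\right) = 2 S \left(S + \left(4 - 1\right)\right) = 2 S \left(S + 3\right) = 2 S \left(3 + S\right)$)
$E{\left(707 \right)} + v{\left(165,589 \right)} = 2 \cdot 707 \left(3 + 707\right) + 7 \cdot 589 \cdot 165 = 2 \cdot 707 \cdot 710 + 680295 = 1003940 + 680295 = 1684235$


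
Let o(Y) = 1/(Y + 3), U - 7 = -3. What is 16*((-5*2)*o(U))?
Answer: -160/7 ≈ -22.857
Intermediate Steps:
U = 4 (U = 7 - 3 = 4)
o(Y) = 1/(3 + Y)
16*((-5*2)*o(U)) = 16*((-5*2)/(3 + 4)) = 16*(-10/7) = -160/7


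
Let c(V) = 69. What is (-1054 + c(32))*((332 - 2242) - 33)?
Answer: 1913855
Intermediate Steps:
(-1054 + c(32))*((332 - 2242) - 33) = (-1054 + 69)*((332 - 2242) - 33) = -985*(-1910 - 33) = -985*(-1943) = 1913855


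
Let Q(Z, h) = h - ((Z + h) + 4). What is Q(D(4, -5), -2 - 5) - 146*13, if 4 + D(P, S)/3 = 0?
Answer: -1890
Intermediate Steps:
D(P, S) = -12 (D(P, S) = -12 + 3*0 = -12 + 0 = -12)
Q(Z, h) = -4 - Z (Q(Z, h) = h - (4 + Z + h) = h + (-4 - Z - h) = -4 - Z)
Q(D(4, -5), -2 - 5) - 146*13 = (-4 - 1*(-12)) - 146*13 = (-4 + 12) - 1898 = 8 - 1898 = -1890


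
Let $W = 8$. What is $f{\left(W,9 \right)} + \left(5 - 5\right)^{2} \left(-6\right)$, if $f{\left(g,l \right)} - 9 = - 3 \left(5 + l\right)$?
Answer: $-33$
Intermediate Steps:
$f{\left(g,l \right)} = -6 - 3 l$ ($f{\left(g,l \right)} = 9 - 3 \left(5 + l\right) = 9 - \left(15 + 3 l\right) = -6 - 3 l$)
$f{\left(W,9 \right)} + \left(5 - 5\right)^{2} \left(-6\right) = \left(-6 - 27\right) + \left(5 - 5\right)^{2} \left(-6\right) = \left(-6 - 27\right) + 0^{2} \left(-6\right) = -33 + 0 \left(-6\right) = -33 + 0 = -33$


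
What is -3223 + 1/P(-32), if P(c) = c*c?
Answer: -3300351/1024 ≈ -3223.0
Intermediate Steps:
P(c) = c²
-3223 + 1/P(-32) = -3223 + 1/((-32)²) = -3223 + 1/1024 = -3300351/1024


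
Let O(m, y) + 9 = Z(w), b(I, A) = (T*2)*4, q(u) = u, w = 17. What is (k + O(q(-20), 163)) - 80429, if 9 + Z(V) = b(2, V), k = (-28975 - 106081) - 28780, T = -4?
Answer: -244315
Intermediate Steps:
k = -163836 (k = -135056 - 28780 = -163836)
b(I, A) = -32 (b(I, A) = -4*2*4 = -8*4 = -32)
Z(V) = -41 (Z(V) = -9 - 32 = -41)
O(m, y) = -50 (O(m, y) = -9 - 41 = -50)
(k + O(q(-20), 163)) - 80429 = (-163836 - 50) - 80429 = -163886 - 80429 = -244315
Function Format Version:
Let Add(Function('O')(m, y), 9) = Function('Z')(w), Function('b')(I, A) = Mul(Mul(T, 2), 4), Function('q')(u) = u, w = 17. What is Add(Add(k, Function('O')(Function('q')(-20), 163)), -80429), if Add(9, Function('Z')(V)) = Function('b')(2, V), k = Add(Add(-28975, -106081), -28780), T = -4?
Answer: -244315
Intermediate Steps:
k = -163836 (k = Add(-135056, -28780) = -163836)
Function('b')(I, A) = -32 (Function('b')(I, A) = Mul(Mul(-4, 2), 4) = Mul(-8, 4) = -32)
Function('Z')(V) = -41 (Function('Z')(V) = Add(-9, -32) = -41)
Function('O')(m, y) = -50 (Function('O')(m, y) = Add(-9, -41) = -50)
Add(Add(k, Function('O')(Function('q')(-20), 163)), -80429) = Add(Add(-163836, -50), -80429) = Add(-163886, -80429) = -244315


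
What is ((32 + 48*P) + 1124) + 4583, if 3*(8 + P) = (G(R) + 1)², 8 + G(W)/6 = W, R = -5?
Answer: 100219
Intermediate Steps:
G(W) = -48 + 6*W
P = 5905/3 (P = -8 + ((-48 + 6*(-5)) + 1)²/3 = -8 + ((-48 - 30) + 1)²/3 = -8 + (-78 + 1)²/3 = -8 + (⅓)*(-77)² = -8 + (⅓)*5929 = -8 + 5929/3 = 5905/3 ≈ 1968.3)
((32 + 48*P) + 1124) + 4583 = ((32 + 48*(5905/3)) + 1124) + 4583 = ((32 + 94480) + 1124) + 4583 = (94512 + 1124) + 4583 = 95636 + 4583 = 100219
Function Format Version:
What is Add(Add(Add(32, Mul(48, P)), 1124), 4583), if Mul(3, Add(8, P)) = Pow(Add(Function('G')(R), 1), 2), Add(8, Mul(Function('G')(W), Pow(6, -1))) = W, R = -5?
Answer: 100219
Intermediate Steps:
Function('G')(W) = Add(-48, Mul(6, W))
P = Rational(5905, 3) (P = Add(-8, Mul(Rational(1, 3), Pow(Add(Add(-48, Mul(6, -5)), 1), 2))) = Add(-8, Mul(Rational(1, 3), Pow(Add(Add(-48, -30), 1), 2))) = Add(-8, Mul(Rational(1, 3), Pow(Add(-78, 1), 2))) = Add(-8, Mul(Rational(1, 3), Pow(-77, 2))) = Add(-8, Mul(Rational(1, 3), 5929)) = Add(-8, Rational(5929, 3)) = Rational(5905, 3) ≈ 1968.3)
Add(Add(Add(32, Mul(48, P)), 1124), 4583) = Add(Add(Add(32, Mul(48, Rational(5905, 3))), 1124), 4583) = Add(Add(Add(32, 94480), 1124), 4583) = Add(Add(94512, 1124), 4583) = Add(95636, 4583) = 100219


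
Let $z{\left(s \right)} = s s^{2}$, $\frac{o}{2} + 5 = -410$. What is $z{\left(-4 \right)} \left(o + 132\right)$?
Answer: $44672$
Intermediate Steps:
$o = -830$ ($o = -10 + 2 \left(-410\right) = -10 - 820 = -830$)
$z{\left(s \right)} = s^{3}$
$z{\left(-4 \right)} \left(o + 132\right) = \left(-4\right)^{3} \left(-830 + 132\right) = \left(-64\right) \left(-698\right) = 44672$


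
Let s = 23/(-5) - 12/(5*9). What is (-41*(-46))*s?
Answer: -137678/15 ≈ -9178.5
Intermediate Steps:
s = -73/15 (s = 23*(-⅕) - 12/45 = -23/5 - 12*1/45 = -23/5 - 4/15 = -73/15 ≈ -4.8667)
(-41*(-46))*s = -41*(-46)*(-73/15) = 1886*(-73/15) = -137678/15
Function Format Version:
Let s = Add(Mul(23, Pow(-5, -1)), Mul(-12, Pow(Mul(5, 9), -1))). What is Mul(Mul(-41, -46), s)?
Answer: Rational(-137678, 15) ≈ -9178.5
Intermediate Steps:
s = Rational(-73, 15) (s = Add(Mul(23, Rational(-1, 5)), Mul(-12, Pow(45, -1))) = Add(Rational(-23, 5), Mul(-12, Rational(1, 45))) = Add(Rational(-23, 5), Rational(-4, 15)) = Rational(-73, 15) ≈ -4.8667)
Mul(Mul(-41, -46), s) = Mul(Mul(-41, -46), Rational(-73, 15)) = Mul(1886, Rational(-73, 15)) = Rational(-137678, 15)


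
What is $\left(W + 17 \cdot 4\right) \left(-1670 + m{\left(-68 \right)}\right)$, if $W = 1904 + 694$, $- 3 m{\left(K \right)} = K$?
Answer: $- \frac{13175372}{3} \approx -4.3918 \cdot 10^{6}$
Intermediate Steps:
$m{\left(K \right)} = - \frac{K}{3}$
$W = 2598$
$\left(W + 17 \cdot 4\right) \left(-1670 + m{\left(-68 \right)}\right) = \left(2598 + 17 \cdot 4\right) \left(-1670 - - \frac{68}{3}\right) = \left(2598 + 68\right) \left(-1670 + \frac{68}{3}\right) = 2666 \left(- \frac{4942}{3}\right) = - \frac{13175372}{3}$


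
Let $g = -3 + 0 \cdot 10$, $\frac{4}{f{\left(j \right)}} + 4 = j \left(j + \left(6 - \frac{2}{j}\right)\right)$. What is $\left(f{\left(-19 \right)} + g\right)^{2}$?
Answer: $\frac{516961}{58081} \approx 8.9007$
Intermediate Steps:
$f{\left(j \right)} = \frac{4}{-4 + j \left(6 + j - \frac{2}{j}\right)}$ ($f{\left(j \right)} = \frac{4}{-4 + j \left(j + \left(6 - \frac{2}{j}\right)\right)} = \frac{4}{-4 + j \left(6 + j - \frac{2}{j}\right)}$)
$g = -3$ ($g = -3 + 0 = -3$)
$\left(f{\left(-19 \right)} + g\right)^{2} = \left(\frac{4}{-6 + \left(-19\right)^{2} + 6 \left(-19\right)} - 3\right)^{2} = \left(\frac{4}{-6 + 361 - 114} - 3\right)^{2} = \left(\frac{4}{241} - 3\right)^{2} = \left(- \frac{719}{241}\right)^{2} = \frac{516961}{58081}$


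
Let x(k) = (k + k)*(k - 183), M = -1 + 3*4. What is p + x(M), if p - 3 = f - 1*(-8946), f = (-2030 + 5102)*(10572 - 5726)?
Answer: 14892077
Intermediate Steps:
M = 11 (M = -1 + 12 = 11)
x(k) = 2*k*(-183 + k) (x(k) = (2*k)*(-183 + k) = 2*k*(-183 + k))
f = 14886912 (f = 3072*4846 = 14886912)
p = 14895861 (p = 3 + (14886912 - 1*(-8946)) = 3 + (14886912 + 8946) = 3 + 14895858 = 14895861)
p + x(M) = 14895861 + 2*11*(-183 + 11) = 14895861 + 2*11*(-172) = 14895861 - 3784 = 14892077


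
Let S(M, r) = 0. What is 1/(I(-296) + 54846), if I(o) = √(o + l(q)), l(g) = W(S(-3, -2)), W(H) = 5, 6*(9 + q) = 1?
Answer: 18282/1002694669 - I*√291/3008084007 ≈ 1.8233e-5 - 5.671e-9*I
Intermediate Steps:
q = -53/6 (q = -9 + (⅙)*1 = -9 + ⅙ = -53/6 ≈ -8.8333)
l(g) = 5
I(o) = √(5 + o) (I(o) = √(o + 5) = √(5 + o))
1/(I(-296) + 54846) = 1/(√(5 - 296) + 54846) = 1/(√(-291) + 54846) = 1/(I*√291 + 54846) = 1/(54846 + I*√291)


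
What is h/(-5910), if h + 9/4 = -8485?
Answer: 33949/23640 ≈ 1.4361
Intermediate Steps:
h = -33949/4 (h = -9/4 - 8485 = -33949/4 ≈ -8487.3)
h/(-5910) = -33949/4/(-5910) = -33949/4*(-1/5910) = 33949/23640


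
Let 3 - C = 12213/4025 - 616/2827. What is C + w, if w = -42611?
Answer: -1916421467/44975 ≈ -42611.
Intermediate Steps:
C = 8258/44975 (C = 3 - (12213/4025 - 616/2827) = 3 - (12213*(1/4025) - 616*1/2827) = 3 - (531/175 - 56/257) = 3 - 1*126667/44975 = 3 - 126667/44975 = 8258/44975 ≈ 0.18361)
C + w = 8258/44975 - 42611 = -1916421467/44975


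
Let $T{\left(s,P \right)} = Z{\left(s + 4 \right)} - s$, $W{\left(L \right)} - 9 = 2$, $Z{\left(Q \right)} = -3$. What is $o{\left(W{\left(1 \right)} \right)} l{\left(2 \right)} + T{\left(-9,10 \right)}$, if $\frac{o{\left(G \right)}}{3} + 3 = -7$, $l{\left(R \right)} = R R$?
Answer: $-114$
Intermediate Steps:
$W{\left(L \right)} = 11$ ($W{\left(L \right)} = 9 + 2 = 11$)
$l{\left(R \right)} = R^{2}$
$T{\left(s,P \right)} = -3 - s$
$o{\left(G \right)} = -30$ ($o{\left(G \right)} = -9 + 3 \left(-7\right) = -9 - 21 = -30$)
$o{\left(W{\left(1 \right)} \right)} l{\left(2 \right)} + T{\left(-9,10 \right)} = - 30 \cdot 2^{2} - -6 = \left(-30\right) 4 + \left(-3 + 9\right) = -120 + 6 = -114$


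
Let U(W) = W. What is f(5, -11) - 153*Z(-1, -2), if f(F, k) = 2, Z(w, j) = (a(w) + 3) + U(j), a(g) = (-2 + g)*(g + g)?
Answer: -1069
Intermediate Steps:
a(g) = 2*g*(-2 + g) (a(g) = (-2 + g)*(2*g) = 2*g*(-2 + g))
Z(w, j) = 3 + j + 2*w*(-2 + w) (Z(w, j) = (2*w*(-2 + w) + 3) + j = (3 + 2*w*(-2 + w)) + j = 3 + j + 2*w*(-2 + w))
f(5, -11) - 153*Z(-1, -2) = 2 - 153*(3 - 2 + 2*(-1)*(-2 - 1)) = 2 - 153*(3 - 2 + 2*(-1)*(-3)) = 2 - 153*(3 - 2 + 6) = 2 - 153*7 = 2 - 1071 = -1069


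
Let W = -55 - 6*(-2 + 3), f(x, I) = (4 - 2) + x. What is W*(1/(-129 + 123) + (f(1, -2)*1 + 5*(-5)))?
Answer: 8113/6 ≈ 1352.2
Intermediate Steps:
f(x, I) = 2 + x
W = -61 (W = -55 - 6 = -61)
W*(1/(-129 + 123) + (f(1, -2)*1 + 5*(-5))) = -61*(1/(-129 + 123) + ((2 + 1)*1 + 5*(-5))) = -61*(1/(-6) + (3*1 - 25)) = -61*(-⅙ + (3 - 25)) = -61*(-⅙ - 22) = -61*(-133/6) = 8113/6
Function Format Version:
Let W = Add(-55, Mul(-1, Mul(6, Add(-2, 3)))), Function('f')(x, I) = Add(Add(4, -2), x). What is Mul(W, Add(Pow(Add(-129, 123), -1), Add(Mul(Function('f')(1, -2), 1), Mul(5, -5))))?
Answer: Rational(8113, 6) ≈ 1352.2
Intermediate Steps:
Function('f')(x, I) = Add(2, x)
W = -61 (W = Add(-55, Mul(-1, Mul(6, 1))) = Add(-55, Mul(-1, 6)) = Add(-55, -6) = -61)
Mul(W, Add(Pow(Add(-129, 123), -1), Add(Mul(Function('f')(1, -2), 1), Mul(5, -5)))) = Mul(-61, Add(Pow(Add(-129, 123), -1), Add(Mul(Add(2, 1), 1), Mul(5, -5)))) = Mul(-61, Add(Pow(-6, -1), Add(Mul(3, 1), -25))) = Mul(-61, Add(Rational(-1, 6), Add(3, -25))) = Mul(-61, Add(Rational(-1, 6), -22)) = Mul(-61, Rational(-133, 6)) = Rational(8113, 6)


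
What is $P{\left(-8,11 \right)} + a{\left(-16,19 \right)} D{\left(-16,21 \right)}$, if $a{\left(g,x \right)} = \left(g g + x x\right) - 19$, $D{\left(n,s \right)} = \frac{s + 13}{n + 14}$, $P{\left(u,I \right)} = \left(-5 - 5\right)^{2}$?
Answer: $-10066$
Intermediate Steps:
$P{\left(u,I \right)} = 100$ ($P{\left(u,I \right)} = \left(-10\right)^{2} = 100$)
$D{\left(n,s \right)} = \frac{13 + s}{14 + n}$
$a{\left(g,x \right)} = -19 + g^{2} + x^{2}$ ($a{\left(g,x \right)} = \left(g^{2} + x^{2}\right) - 19 = -19 + g^{2} + x^{2}$)
$P{\left(-8,11 \right)} + a{\left(-16,19 \right)} D{\left(-16,21 \right)} = 100 + \left(-19 + \left(-16\right)^{2} + 19^{2}\right) \frac{13 + 21}{14 - 16} = 100 + \left(-19 + 256 + 361\right) \frac{1}{-2} \cdot 34 = 100 + 598 \left(\left(- \frac{1}{2}\right) 34\right) = 100 + 598 \left(-17\right) = 100 - 10166 = -10066$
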